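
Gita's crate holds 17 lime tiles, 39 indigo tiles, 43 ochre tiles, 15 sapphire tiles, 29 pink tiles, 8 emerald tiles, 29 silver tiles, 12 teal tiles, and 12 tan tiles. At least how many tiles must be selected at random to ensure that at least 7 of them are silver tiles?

In the worst case for collecting silver tiles, every non-silver tile comes out first.
There are 17 + 39 + 43 + 15 + 29 + 8 + 12 + 12 = 175 non-silver tiles altogether.
After those, each further tile must be silver, so 175 + 7 = 182 draws guarantee 7 silver tiles.

182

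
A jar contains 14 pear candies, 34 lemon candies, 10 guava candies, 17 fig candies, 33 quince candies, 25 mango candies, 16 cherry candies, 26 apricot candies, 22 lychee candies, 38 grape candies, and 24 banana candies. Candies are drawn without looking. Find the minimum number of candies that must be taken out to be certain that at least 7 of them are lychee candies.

In the worst case for collecting lychee candies, every non-lychee candy comes out first.
There are 14 + 34 + 10 + 17 + 33 + 25 + 16 + 26 + 38 + 24 = 237 non-lychee candies altogether.
After those, each further candy must be lychee, so 237 + 7 = 244 draws guarantee 7 lychee candies.

244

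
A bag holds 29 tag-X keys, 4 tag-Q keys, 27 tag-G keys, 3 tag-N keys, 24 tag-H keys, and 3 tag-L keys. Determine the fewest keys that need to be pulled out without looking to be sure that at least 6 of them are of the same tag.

26

Put each drawn key into a box by tag. The largest draw with every box below 6 takes min(count, 5) from each tag; tags with fewer than 5 contribute all they have.
Σ min(cᵢ, 5) = 5 + 4 + 5 + 3 + 5 + 3 = 25.
Draw number 25 + 1 = 26 must push one box to 6.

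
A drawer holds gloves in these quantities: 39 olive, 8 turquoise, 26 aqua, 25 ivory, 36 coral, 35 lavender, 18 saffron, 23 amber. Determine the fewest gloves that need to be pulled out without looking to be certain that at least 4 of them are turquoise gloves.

206

In the worst case for collecting turquoise gloves, every non-turquoise glove comes out first.
There are 39 + 26 + 25 + 36 + 35 + 18 + 23 = 202 non-turquoise gloves altogether.
After those, each further glove must be turquoise, so 202 + 4 = 206 draws guarantee 4 turquoise gloves.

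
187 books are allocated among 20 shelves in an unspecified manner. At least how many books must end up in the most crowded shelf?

10

By the pigeonhole principle, the 20 shelves are the holes and the 187 books are the pigeons.
If every shelf held at most 9 books, the total would be at most 20 × 9 = 180, which is less than 187.
So some shelf holds at least ⌈187/20⌉ = 10 books.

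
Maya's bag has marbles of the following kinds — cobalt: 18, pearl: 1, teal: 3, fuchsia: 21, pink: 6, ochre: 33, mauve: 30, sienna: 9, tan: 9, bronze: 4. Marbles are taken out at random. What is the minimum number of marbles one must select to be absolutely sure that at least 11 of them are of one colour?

73

Pigeonhole: put each drawn marble into a box by colour. The largest draw with every box below 11 takes min(count, 10) from each colour; colours with fewer than 10 contribute all they have.
Σ min(cᵢ, 10) = 10 + 1 + 3 + 10 + 6 + 10 + 10 + 9 + 9 + 4 = 72.
Draw number 72 + 1 = 73 must push one box to 11.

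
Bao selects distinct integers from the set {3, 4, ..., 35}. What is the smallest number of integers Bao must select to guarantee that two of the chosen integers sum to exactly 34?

A set avoiding the sum 34 can contain at most one of each pair {x, 34−x}, plus the 5 elements whose complement lies outside the range or equal to its own complement.
The integers 17, …, 35 (19 of them) are such a set: any two sum to at least 17+18 = 35 > 34.
Any 20th integer completes one of the 14 pairs, so 20 choices force a sum of 34.

20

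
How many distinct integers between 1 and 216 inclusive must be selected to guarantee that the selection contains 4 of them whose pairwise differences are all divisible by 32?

97

Integers whose pairwise differences are multiples of 32 are exactly those sharing a remainder mod 32. By the pigeonhole principle, the 32 residue classes mod 32 are the pigeonholes.
With 96 integers one could put 3 in each residue class and have no class reach 4.
The 97th integer pushes some class to 4, so 32·3 + 1 = 97.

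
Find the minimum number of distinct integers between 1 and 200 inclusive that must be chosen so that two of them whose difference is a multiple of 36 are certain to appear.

Integers whose pairwise differences are multiples of 36 are exactly those sharing a remainder mod 36. The 36 residue classes mod 36 are the pigeonholes.
With 36 integers one could put 1 in each residue class and have no class reach 2.
The 37th integer pushes some class to 2, so 36·1 + 1 = 37.

37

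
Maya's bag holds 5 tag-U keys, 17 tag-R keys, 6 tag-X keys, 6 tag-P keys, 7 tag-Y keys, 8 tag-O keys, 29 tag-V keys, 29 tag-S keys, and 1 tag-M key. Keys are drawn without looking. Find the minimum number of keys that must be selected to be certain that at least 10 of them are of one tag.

61

An adversary could hand out at most 9 keys per tag (6 tags run out sooner): 5 + 9 + 6 + 6 + 7 + 8 + 9 + 9 + 1 = 60 keys and still no tag has 10.
One more key lands in a tag already at 9, so 61 draws are enough and 60 are not.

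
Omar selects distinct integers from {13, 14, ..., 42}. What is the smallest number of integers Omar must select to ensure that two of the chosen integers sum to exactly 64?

A set avoiding the sum 64 can contain at most one of each pair {x, 64−x}, plus the 10 elements whose complement lies outside the range or equal to its own complement.
The integers 13, …, 32 (20 of them) are such a set: any two sum to at least 13+14 = 27 and at most 31+32 = 63 < 64.
By pigeonhole, any 21st integer completes one of the 10 pairs, so 21 choices force a sum of 64.

21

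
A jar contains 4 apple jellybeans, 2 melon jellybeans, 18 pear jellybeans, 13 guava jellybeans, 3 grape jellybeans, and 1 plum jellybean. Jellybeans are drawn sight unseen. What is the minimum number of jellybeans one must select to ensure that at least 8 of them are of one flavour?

Put each drawn jellybean into a box by flavour. The largest draw with every box below 8 takes min(count, 7) from each flavour; flavours with fewer than 7 contribute all they have.
Σ min(cᵢ, 7) = 4 + 2 + 7 + 7 + 3 + 1 = 24.
Draw number 24 + 1 = 25 must push one box to 8.

25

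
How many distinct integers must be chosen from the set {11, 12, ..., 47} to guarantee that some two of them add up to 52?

23

A set avoiding the sum 52 can contain at most one of each pair {x, 52−x}, plus the 7 elements whose complement lies outside the range or equal to its own complement.
The integers 26, …, 47 (22 of them) are such a set: any two sum to at least 26+27 = 53 > 52.
Any 23rd integer completes one of the 15 pairs, so 23 choices force a sum of 52.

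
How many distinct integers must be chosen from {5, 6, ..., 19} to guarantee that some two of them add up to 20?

11

Group the elements by complementary pair {x, 20−x}: {5,15}, {6,14}, {7,13}, …, giving 5 two-element pairs; the single value 10 (it cannot pair with itself since the integers are distinct); and 4 integers whose partner 20−x falls outside [5,19].
Treating each of those 10 groups as a pigeonhole, one can pick one integer per group — 10 integers — with no two summing to 20.
The 11th integer lands in an occupied pair, forcing a sum of 20.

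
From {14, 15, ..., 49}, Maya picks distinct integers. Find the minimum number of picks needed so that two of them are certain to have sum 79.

Group the elements by complementary pair {x, 79−x}: {30,49}, {31,48}, {32,47}, …, giving 10 two-element pairs and 16 integers whose partner 79−x falls outside [14,49].
By pigeonhole, treating each of those 26 groups as a pigeonhole, one can pick one integer per group — 26 integers — with no two summing to 79.
The 27th integer lands in an occupied pair, forcing a sum of 79.

27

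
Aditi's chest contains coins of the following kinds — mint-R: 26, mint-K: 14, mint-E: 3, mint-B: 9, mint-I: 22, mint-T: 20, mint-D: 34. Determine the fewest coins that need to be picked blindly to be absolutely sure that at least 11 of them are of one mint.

An adversary could hand out at most 10 coins per mint (mint-E, mint-B run out sooner): 10 + 10 + 3 + 9 + 10 + 10 + 10 = 62 coins and still no mint has 11.
One more coin lands in a mint already at 10, so 63 draws are enough and 62 are not.

63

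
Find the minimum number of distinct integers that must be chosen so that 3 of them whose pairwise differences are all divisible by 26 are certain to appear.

53

Integers whose pairwise differences are multiples of 26 are exactly those sharing a remainder mod 26. The 26 residue classes mod 26 are the pigeonholes.
With 52 integers one could put 2 in each residue class and have no class reach 3.
The 53rd integer pushes some class to 3, so 26·2 + 1 = 53.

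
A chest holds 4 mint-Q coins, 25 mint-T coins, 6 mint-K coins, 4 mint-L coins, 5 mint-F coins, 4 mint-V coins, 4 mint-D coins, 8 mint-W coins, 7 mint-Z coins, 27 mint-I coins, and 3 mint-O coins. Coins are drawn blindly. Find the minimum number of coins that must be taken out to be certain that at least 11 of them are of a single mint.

66

An adversary could hand out at most 10 coins per mint (9 mints run out sooner): 4 + 10 + 6 + 4 + 5 + 4 + 4 + 8 + 7 + 10 + 3 = 65 coins and still no mint has 11.
By the pigeonhole principle, one more coin lands in a mint already at 10, so 66 draws are enough and 65 are not.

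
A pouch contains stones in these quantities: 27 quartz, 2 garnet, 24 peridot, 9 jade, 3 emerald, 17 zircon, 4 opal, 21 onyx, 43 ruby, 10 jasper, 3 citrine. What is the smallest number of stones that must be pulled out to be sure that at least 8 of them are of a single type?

The 11 types are the holes; the stones drawn are the pigeons.
To avoid 8 of any one type, the worst case takes at most 7 of each type, or every stone of a type that has fewer than 7.
That gives 7 + 2 + 7 + 7 + 3 + 7 + 4 + 7 + 7 + 7 + 3 = 61 stones with no type reaching 8.
The next stone forces some type to 8, so 61 + 1 = 62.

62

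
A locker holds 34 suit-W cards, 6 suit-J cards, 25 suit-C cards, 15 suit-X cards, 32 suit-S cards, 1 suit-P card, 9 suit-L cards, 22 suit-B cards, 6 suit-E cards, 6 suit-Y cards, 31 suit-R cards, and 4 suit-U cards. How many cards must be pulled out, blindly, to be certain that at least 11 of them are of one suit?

An adversary could hand out at most 10 cards per suit (6 suits run out sooner): 10 + 6 + 10 + 10 + 10 + 1 + 9 + 10 + 6 + 6 + 10 + 4 = 92 cards and still no suit has 11.
Pigeonhole: one more card lands in a suit already at 10, so 93 draws are enough and 92 are not.

93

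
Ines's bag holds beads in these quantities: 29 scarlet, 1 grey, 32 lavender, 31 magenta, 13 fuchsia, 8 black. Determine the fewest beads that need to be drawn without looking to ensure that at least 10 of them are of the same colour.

46

An adversary could hand out at most 9 beads per colour (grey, black run out sooner): 9 + 1 + 9 + 9 + 9 + 8 = 45 beads and still no colour has 10.
One more bead lands in a colour already at 9, so 46 draws are enough and 45 are not.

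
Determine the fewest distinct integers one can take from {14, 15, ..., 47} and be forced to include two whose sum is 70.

Group the elements by complementary pair {x, 70−x}: {23,47}, {24,46}, {25,45}, …, giving 12 two-element pairs, the single value 35 (it cannot pair with itself since the integers are distinct), and 9 integers whose partner 70−x falls outside [14,47].
By the pigeonhole principle, treating each of those 22 groups as a pigeonhole, one can pick one integer per group — 22 integers — with no two summing to 70.
The 23rd integer lands in an occupied pair, forcing a sum of 70.

23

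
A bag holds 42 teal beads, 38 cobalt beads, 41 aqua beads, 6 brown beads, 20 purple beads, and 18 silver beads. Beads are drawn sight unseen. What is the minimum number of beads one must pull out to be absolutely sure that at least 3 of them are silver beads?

150

In the worst case for collecting silver beads, every non-silver bead comes out first.
There are 42 + 38 + 41 + 6 + 20 = 147 non-silver beads altogether.
After those, each further bead must be silver, so 147 + 3 = 150 draws guarantee 3 silver beads.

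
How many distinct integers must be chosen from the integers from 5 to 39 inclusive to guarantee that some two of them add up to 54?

24

Two chosen integers sum to 54 exactly when both halves of some pair {x, 54−x} with 15 ≤ x ≤ 54−x ≤ 39 are chosen — 12 such pairs.
The remaining 11 elements (those with no distinct partner in range) can never complete a 54-sum, so the worst case takes all of them and one from each pair: 11 + 12 = 23.
By the pigeonhole principle, the 24th integer has to be the second member of some pair, so 23 + 1 = 24.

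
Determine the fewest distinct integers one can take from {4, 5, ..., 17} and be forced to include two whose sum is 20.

9

A set avoiding the sum 20 can contain at most one of each pair {x, 20−x}, plus the 2 elements whose complement lies outside the range or equal to its own complement.
The integers 10, …, 17 (8 of them) are such a set: any two sum to at least 10+11 = 21 > 20.
Any 9th integer completes one of the 6 pairs, so 9 choices force a sum of 20.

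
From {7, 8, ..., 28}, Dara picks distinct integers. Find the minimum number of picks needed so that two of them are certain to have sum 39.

14

Group the elements by complementary pair {x, 39−x}: {11,28}, {12,27}, {13,26}, …, giving 9 two-element pairs and 4 integers whose partner 39−x falls outside [7,28].
By pigeonhole, treating each of those 13 groups as a pigeonhole, one can pick one integer per group — 13 integers — with no two summing to 39.
The 14th integer lands in an occupied pair, forcing a sum of 39.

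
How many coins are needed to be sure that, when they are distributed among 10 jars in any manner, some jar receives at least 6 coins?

51

With 50 coins one could put exactly 5 in each of the 10 jars, and no jar would reach 6.
Pigeonhole: one more coin must land in a jar that already has 5, giving it 6.
So 10 × 5 + 1 = 51 coins are required.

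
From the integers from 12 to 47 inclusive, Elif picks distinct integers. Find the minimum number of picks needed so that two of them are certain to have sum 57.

Group the elements by complementary pair {x, 57−x}: {12,45}, {13,44}, {14,43}, …, giving 17 two-element pairs and 2 integers whose partner 57−x falls outside [12,47].
Treating each of those 19 groups as a pigeonhole, one can pick one integer per group — 19 integers — with no two summing to 57.
The 20th integer lands in an occupied pair, forcing a sum of 57.

20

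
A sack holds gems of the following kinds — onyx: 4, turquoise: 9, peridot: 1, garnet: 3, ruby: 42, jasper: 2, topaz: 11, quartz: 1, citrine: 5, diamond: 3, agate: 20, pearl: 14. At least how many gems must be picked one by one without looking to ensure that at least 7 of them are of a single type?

An adversary could hand out at most 6 gems per type (7 types run out sooner): 4 + 6 + 1 + 3 + 6 + 2 + 6 + 1 + 5 + 3 + 6 + 6 = 49 gems and still no type has 7.
By pigeonhole, one more gem lands in a type already at 6, so 50 draws are enough and 49 are not.

50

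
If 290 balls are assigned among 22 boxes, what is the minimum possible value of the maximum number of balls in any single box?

14

By the pigeonhole principle, the 22 boxes are the holes and the 290 balls are the pigeons.
If every box held at most 13 balls, the total would be at most 22 × 13 = 286, which is less than 290.
So some box holds at least ⌈290/22⌉ = 14 balls.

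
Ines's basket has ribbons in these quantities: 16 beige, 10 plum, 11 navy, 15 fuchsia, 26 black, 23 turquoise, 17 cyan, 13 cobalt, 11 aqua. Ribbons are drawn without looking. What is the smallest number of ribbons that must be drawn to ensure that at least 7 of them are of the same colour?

An adversary could hand out at most 6 ribbons per colour: 6 + 6 + 6 + 6 + 6 + 6 + 6 + 6 + 6 = 54 ribbons and still no colour has 7.
One more ribbon lands in a colour already at 6, so 55 draws are enough and 54 are not.

55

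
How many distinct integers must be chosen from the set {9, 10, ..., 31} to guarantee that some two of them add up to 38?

A set avoiding the sum 38 can contain at most one of each pair {x, 38−x}, plus the 3 elements whose complement lies outside the range or equal to its own complement.
The integers 19, …, 31 (13 of them) are such a set: any two sum to at least 19+20 = 39 > 38.
By the pigeonhole principle, any 14th integer completes one of the 10 pairs, so 14 choices force a sum of 38.

14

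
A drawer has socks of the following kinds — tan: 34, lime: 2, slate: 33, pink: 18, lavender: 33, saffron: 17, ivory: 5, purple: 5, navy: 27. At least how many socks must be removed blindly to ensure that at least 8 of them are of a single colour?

55

By the pigeonhole principle, the 9 colours are the holes; the socks drawn are the pigeons.
To avoid 8 of any one colour, the worst case takes at most 7 of each colour, or every sock of a colour that has fewer than 7.
That gives 7 + 2 + 7 + 7 + 7 + 7 + 5 + 5 + 7 = 54 socks with no colour reaching 8.
The next sock forces some colour to 8, so 54 + 1 = 55.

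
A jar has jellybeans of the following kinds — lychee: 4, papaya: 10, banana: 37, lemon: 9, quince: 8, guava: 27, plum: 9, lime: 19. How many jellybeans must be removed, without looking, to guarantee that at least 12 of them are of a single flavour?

Put each drawn jellybean into a box by flavour. The largest draw with every box below 12 takes min(count, 11) from each flavour; flavours with fewer than 11 contribute all they have.
Σ min(cᵢ, 11) = 4 + 10 + 11 + 9 + 8 + 11 + 9 + 11 = 73.
Draw number 73 + 1 = 74 must push one box to 12.

74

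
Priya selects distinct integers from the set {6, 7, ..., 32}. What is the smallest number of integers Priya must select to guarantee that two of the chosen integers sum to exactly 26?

Two chosen integers sum to 26 exactly when both halves of some pair {x, 26−x} with 6 ≤ x ≤ 26−x ≤ 20 are chosen — 7 such pairs.
The remaining 13 elements (those with no distinct partner in range) can never complete a 26-sum, so the worst case takes all of them and one from each pair: 13 + 7 = 20.
By the pigeonhole principle, the 21st integer has to be the second member of some pair, so 20 + 1 = 21.

21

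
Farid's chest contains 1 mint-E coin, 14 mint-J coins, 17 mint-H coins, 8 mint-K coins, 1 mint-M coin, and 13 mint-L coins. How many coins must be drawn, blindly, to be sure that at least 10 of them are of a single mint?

By pigeonhole, put each drawn coin into a box by mint. The largest draw with every box below 10 takes min(count, 9) from each mint; mints with fewer than 9 contribute all they have.
Σ min(cᵢ, 9) = 1 + 9 + 9 + 8 + 1 + 9 = 37.
Draw number 37 + 1 = 38 must push one box to 10.

38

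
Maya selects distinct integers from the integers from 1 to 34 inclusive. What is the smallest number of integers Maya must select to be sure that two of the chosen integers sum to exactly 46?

24

Group the elements by complementary pair {x, 46−x}: {12,34}, {13,33}, {14,32}, …, giving 11 two-element pairs; the single value 23 (it cannot pair with itself since the integers are distinct); and 11 integers whose partner 46−x falls outside [1,34].
Treating each of those 23 groups as a pigeonhole, one can pick one integer per group — 23 integers — with no two summing to 46.
The 24th integer lands in an occupied pair, forcing a sum of 46.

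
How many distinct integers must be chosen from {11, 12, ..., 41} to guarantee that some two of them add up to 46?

20

A set avoiding the sum 46 can contain at most one of each pair {x, 46−x}, plus the 7 elements whose complement lies outside the range or equal to its own complement.
The integers 23, …, 41 (19 of them) are such a set: any two sum to at least 23+24 = 47 > 46.
Pigeonhole: any 20th integer completes one of the 12 pairs, so 20 choices force a sum of 46.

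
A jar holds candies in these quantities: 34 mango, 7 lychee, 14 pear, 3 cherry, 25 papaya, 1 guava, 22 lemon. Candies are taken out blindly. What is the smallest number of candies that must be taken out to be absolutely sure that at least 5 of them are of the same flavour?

By pigeonhole, put each drawn candy into a box by flavour. The largest draw with every box below 5 takes min(count, 4) from each flavour; flavours with fewer than 4 contribute all they have.
Σ min(cᵢ, 4) = 4 + 4 + 4 + 3 + 4 + 1 + 4 = 24.
Draw number 24 + 1 = 25 must push one box to 5.

25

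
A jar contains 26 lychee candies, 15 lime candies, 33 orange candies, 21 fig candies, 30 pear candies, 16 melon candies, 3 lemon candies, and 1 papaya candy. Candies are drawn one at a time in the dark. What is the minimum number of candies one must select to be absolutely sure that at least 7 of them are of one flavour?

41

By the pigeonhole principle, put each drawn candy into a box by flavour. The largest draw with every box below 7 takes min(count, 6) from each flavour; flavours with fewer than 6 contribute all they have.
Σ min(cᵢ, 6) = 6 + 6 + 6 + 6 + 6 + 6 + 3 + 1 = 40.
Draw number 40 + 1 = 41 must push one box to 7.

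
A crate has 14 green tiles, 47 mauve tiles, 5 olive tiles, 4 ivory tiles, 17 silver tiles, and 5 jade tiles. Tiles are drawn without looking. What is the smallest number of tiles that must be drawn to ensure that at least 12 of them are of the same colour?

An adversary could hand out at most 11 tiles per colour (olive, ivory, jade run out sooner): 11 + 11 + 5 + 4 + 11 + 5 = 47 tiles and still no colour has 12.
Pigeonhole: one more tile lands in a colour already at 11, so 48 draws are enough and 47 are not.

48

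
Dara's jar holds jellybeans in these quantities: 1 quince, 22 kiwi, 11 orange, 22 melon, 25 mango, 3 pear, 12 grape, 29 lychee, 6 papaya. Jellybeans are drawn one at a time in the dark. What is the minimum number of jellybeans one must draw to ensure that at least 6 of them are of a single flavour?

40

Pigeonhole: put each drawn jellybean into a box by flavour. The largest draw with every box below 6 takes min(count, 5) from each flavour; flavours with fewer than 5 contribute all they have.
Σ min(cᵢ, 5) = 1 + 5 + 5 + 5 + 5 + 3 + 5 + 5 + 5 = 39.
Draw number 39 + 1 = 40 must push one box to 6.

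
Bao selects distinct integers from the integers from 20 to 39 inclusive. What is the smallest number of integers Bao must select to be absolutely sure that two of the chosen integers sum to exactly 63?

A set avoiding the sum 63 can contain at most one of each pair {x, 63−x}, plus the 4 elements whose complement lies outside the range.
The integers 20, …, 31 (12 of them) are such a set: any two sum to at least 20+21 = 41 and at most 30+31 = 61 < 63.
Pigeonhole: any 13th integer completes one of the 8 pairs, so 13 choices force a sum of 63.

13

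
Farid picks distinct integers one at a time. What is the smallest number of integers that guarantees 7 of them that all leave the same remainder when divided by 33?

199

The 33 residue classes mod 33 are the pigeonholes.
With 198 integers one could put 6 in each residue class and have no class reach 7.
The 199th integer pushes some class to 7, so 33·6 + 1 = 199.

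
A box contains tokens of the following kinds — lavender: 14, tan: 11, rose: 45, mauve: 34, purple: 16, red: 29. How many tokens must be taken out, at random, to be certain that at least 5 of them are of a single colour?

25

Put each drawn token into a box by colour. The largest draw with every box below 5 takes min(count, 4) from each colour.
Σ min(cᵢ, 4) = 4 + 4 + 4 + 4 + 4 + 4 = 24.
Draw number 24 + 1 = 25 must push one box to 5.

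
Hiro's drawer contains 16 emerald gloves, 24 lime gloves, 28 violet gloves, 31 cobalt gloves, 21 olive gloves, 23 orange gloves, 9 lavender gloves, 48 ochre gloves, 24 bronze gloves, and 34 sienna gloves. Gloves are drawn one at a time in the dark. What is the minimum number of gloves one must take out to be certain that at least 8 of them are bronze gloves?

242

In the worst case for collecting bronze gloves, every non-bronze glove comes out first.
There are 16 + 24 + 28 + 31 + 21 + 23 + 9 + 48 + 34 = 234 non-bronze gloves altogether.
After those, each further glove must be bronze, so 234 + 8 = 242 draws guarantee 8 bronze gloves.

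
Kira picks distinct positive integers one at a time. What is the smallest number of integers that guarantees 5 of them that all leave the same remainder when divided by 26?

By the pigeonhole principle, the 26 residue classes mod 26 are the pigeonholes.
With 104 integers one could put 4 in each residue class and have no class reach 5.
The 105th integer pushes some class to 5, so 26·4 + 1 = 105.

105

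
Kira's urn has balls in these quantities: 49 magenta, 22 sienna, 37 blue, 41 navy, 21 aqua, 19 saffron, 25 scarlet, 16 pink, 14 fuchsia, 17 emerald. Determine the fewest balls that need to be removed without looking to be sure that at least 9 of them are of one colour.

81

An adversary could hand out at most 8 balls per colour: 8 + 8 + 8 + 8 + 8 + 8 + 8 + 8 + 8 + 8 = 80 balls and still no colour has 9.
By the pigeonhole principle, one more ball lands in a colour already at 8, so 81 draws are enough and 80 are not.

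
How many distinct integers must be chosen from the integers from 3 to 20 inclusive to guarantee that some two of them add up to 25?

Group the elements by complementary pair {x, 25−x}: {5,20}, {6,19}, {7,18}, …, giving 8 two-element pairs and 2 integers whose partner 25−x falls outside [3,20].
Treating each of those 10 groups as a pigeonhole, one can pick one integer per group — 10 integers — with no two summing to 25.
The 11th integer lands in an occupied pair, forcing a sum of 25.

11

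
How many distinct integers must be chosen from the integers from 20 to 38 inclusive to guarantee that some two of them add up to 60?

12

Two chosen integers sum to 60 exactly when both halves of some pair {x, 60−x} with 22 ≤ x ≤ 60−x ≤ 38 are chosen — 8 such pairs.
The remaining 3 elements (those with no distinct partner in range) can never complete a 60-sum, so the worst case takes all of them and one from each pair: 3 + 8 = 11.
The 12th integer has to be the second member of some pair, so 11 + 1 = 12.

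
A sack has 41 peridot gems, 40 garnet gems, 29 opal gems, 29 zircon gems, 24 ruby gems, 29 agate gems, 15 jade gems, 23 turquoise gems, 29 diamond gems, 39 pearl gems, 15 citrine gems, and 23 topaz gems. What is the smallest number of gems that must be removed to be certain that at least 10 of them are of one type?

Put each drawn gem into a box by type. The largest draw with every box below 10 takes min(count, 9) from each type.
Σ min(cᵢ, 9) = 9 + 9 + 9 + 9 + 9 + 9 + 9 + 9 + 9 + 9 + 9 + 9 = 108.
Draw number 108 + 1 = 109 must push one box to 10.

109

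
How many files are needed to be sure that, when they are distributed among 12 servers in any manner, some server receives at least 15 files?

With 168 files one could put exactly 14 in each of the 12 servers, and no server would reach 15.
One more file must land in a server that already has 14, giving it 15.
So 12 × 14 + 1 = 169 files are required.

169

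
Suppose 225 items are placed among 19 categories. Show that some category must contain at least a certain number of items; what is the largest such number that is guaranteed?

12

By pigeonhole, the 19 categories are the holes and the 225 items are the pigeons.
If every category held at most 11 items, the total would be at most 19 × 11 = 209, which is less than 225.
So some category holds at least ⌈225/19⌉ = 12 items.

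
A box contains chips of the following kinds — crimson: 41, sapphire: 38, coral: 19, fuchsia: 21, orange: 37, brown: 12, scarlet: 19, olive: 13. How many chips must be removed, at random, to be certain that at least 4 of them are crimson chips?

In the worst case for collecting crimson chips, every non-crimson chip comes out first.
There are 38 + 19 + 21 + 37 + 12 + 19 + 13 = 159 non-crimson chips altogether.
After those, each further chip must be crimson, so 159 + 4 = 163 draws guarantee 4 crimson chips.

163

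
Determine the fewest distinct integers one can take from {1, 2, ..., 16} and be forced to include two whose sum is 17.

9

Two chosen integers sum to 17 exactly when both halves of some pair {x, 17−x} with 1 ≤ x ≤ 17−x ≤ 16 are chosen — 8 such pairs.
Every element belongs to one of those pairs, so the worst case picks one from each: 8 integers.
The 9th integer has to be the second member of some pair, so 8 + 1 = 9.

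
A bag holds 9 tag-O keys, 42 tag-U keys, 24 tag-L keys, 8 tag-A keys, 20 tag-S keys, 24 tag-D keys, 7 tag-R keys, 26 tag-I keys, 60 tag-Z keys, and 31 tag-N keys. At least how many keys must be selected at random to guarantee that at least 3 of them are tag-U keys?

In the worst case for collecting tag-U keys, every non-tag-U key comes out first.
There are 9 + 24 + 8 + 20 + 24 + 7 + 26 + 60 + 31 = 209 non-tag-U keys altogether.
After those, each further key must be tag-U, so 209 + 3 = 212 draws guarantee 3 tag-U keys.

212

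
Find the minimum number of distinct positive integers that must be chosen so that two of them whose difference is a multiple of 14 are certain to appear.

Integers whose pairwise differences are multiples of 14 are exactly those sharing a remainder mod 14. Pigeonhole: the 14 residue classes mod 14 are the pigeonholes.
With 14 integers one could put 1 in each residue class and have no class reach 2.
The 15th integer pushes some class to 2, so 14·1 + 1 = 15.

15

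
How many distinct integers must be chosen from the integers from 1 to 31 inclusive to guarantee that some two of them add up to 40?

A set avoiding the sum 40 can contain at most one of each pair {x, 40−x}, plus the 9 elements whose complement lies outside the range or equal to its own complement.
The integers 1, …, 20 (20 of them) are such a set: any two sum to at least 1+2 = 3 and at most 19+20 = 39 < 40.
By pigeonhole, any 21st integer completes one of the 11 pairs, so 21 choices force a sum of 40.

21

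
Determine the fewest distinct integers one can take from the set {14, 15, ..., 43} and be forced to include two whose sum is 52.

A set avoiding the sum 52 can contain at most one of each pair {x, 52−x}, plus the 6 elements whose complement lies outside the range or equal to its own complement.
The integers 26, …, 43 (18 of them) are such a set: any two sum to at least 26+27 = 53 > 52.
Any 19th integer completes one of the 12 pairs, so 19 choices force a sum of 52.

19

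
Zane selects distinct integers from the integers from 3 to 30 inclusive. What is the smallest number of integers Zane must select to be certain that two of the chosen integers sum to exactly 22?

Two chosen integers sum to 22 exactly when both halves of some pair {x, 22−x} with 3 ≤ x ≤ 22−x ≤ 19 are chosen — 8 such pairs.
The remaining 12 elements (those with no distinct partner in range) can never complete a 22-sum, so the worst case takes all of them and one from each pair: 12 + 8 = 20.
By the pigeonhole principle, the 21st integer has to be the second member of some pair, so 20 + 1 = 21.

21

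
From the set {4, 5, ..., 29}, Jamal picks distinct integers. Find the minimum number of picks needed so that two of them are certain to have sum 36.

Two chosen integers sum to 36 exactly when both halves of some pair {x, 36−x} with 7 ≤ x ≤ 36−x ≤ 29 are chosen — 11 such pairs.
The remaining 4 elements (those with no distinct partner in range) can never complete a 36-sum, so the worst case takes all of them and one from each pair: 4 + 11 = 15.
The 16th integer has to be the second member of some pair, so 15 + 1 = 16.

16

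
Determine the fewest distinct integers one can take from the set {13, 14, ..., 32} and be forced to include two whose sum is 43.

12

Two chosen integers sum to 43 exactly when both halves of some pair {x, 43−x} with 13 ≤ x ≤ 43−x ≤ 30 are chosen — 9 such pairs.
The remaining 2 elements (those with no distinct partner in range) can never complete a 43-sum, so the worst case takes all of them and one from each pair: 2 + 9 = 11.
Pigeonhole: the 12th integer has to be the second member of some pair, so 11 + 1 = 12.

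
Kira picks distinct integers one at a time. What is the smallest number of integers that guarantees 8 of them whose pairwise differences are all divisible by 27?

Integers whose pairwise differences are multiples of 27 are exactly those sharing a remainder mod 27. The 27 residue classes mod 27 are the pigeonholes.
With 189 integers one could put 7 in each residue class and have no class reach 8.
The 190th integer pushes some class to 8, so 27·7 + 1 = 190.

190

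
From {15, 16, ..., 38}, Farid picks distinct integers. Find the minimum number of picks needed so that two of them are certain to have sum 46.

Two chosen integers sum to 46 exactly when both halves of some pair {x, 46−x} with 15 ≤ x ≤ 46−x ≤ 31 are chosen — 8 such pairs.
The remaining 8 elements (those with no distinct partner in range) can never complete a 46-sum, so the worst case takes all of them and one from each pair: 8 + 8 = 16.
By the pigeonhole principle, the 17th integer has to be the second member of some pair, so 16 + 1 = 17.

17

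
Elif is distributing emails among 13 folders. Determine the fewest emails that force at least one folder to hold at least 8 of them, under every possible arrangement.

With 91 emails one could put exactly 7 in each of the 13 folders, and no folder would reach 8.
By the pigeonhole principle, one more email must land in a folder that already has 7, giving it 8.
So 13 × 7 + 1 = 92 emails are required.

92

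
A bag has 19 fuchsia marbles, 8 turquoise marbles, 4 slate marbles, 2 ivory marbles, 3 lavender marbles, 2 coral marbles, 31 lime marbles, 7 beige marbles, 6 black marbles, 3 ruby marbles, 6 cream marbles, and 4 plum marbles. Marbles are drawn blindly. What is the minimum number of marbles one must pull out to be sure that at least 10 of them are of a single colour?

Pigeonhole: the 12 colours are the holes; the marbles drawn are the pigeons.
To avoid 10 of any one colour, the worst case takes at most 9 of each colour, or every marble of a colour that has fewer than 9.
That gives 9 + 8 + 4 + 2 + 3 + 2 + 9 + 7 + 6 + 3 + 6 + 4 = 63 marbles with no colour reaching 10.
The next marble forces some colour to 10, so 63 + 1 = 64.

64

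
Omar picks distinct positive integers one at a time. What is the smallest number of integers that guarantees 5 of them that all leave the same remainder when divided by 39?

157

By pigeonhole, the 39 residue classes mod 39 are the pigeonholes.
With 156 integers one could put 4 in each residue class and have no class reach 5.
The 157th integer pushes some class to 5, so 39·4 + 1 = 157.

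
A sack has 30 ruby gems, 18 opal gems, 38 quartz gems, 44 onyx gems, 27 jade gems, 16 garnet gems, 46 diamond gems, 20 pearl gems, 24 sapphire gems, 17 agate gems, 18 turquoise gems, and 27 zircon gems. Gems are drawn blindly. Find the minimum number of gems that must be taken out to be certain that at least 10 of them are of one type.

109

Put each drawn gem into a box by type. The largest draw with every box below 10 takes min(count, 9) from each type.
Σ min(cᵢ, 9) = 9 + 9 + 9 + 9 + 9 + 9 + 9 + 9 + 9 + 9 + 9 + 9 = 108.
Draw number 108 + 1 = 109 must push one box to 10.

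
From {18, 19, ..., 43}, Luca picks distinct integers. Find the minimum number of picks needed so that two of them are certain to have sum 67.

A set avoiding the sum 67 can contain at most one of each pair {x, 67−x}, plus the 6 elements whose complement lies outside the range.
The integers 18, …, 33 (16 of them) are such a set: any two sum to at least 18+19 = 37 and at most 32+33 = 65 < 67.
Any 17th integer completes one of the 10 pairs, so 17 choices force a sum of 67.

17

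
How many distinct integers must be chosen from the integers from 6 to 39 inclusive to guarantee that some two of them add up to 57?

Group the elements by complementary pair {x, 57−x}: {18,39}, {19,38}, {20,37}, …, giving 11 two-element pairs and 12 integers whose partner 57−x falls outside [6,39].
Treating each of those 23 groups as a pigeonhole, one can pick one integer per group — 23 integers — with no two summing to 57.
The 24th integer lands in an occupied pair, forcing a sum of 57.

24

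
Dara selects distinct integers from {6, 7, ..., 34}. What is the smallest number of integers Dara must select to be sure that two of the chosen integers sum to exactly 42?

A set avoiding the sum 42 can contain at most one of each pair {x, 42−x}, plus the 3 elements whose complement lies outside the range or equal to its own complement.
The integers 6, …, 21 (16 of them) are such a set: any two sum to at least 6+7 = 13 and at most 20+21 = 41 < 42.
Any 17th integer completes one of the 13 pairs, so 17 choices force a sum of 42.

17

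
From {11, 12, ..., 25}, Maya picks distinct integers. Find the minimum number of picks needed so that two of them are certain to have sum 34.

10

Two chosen integers sum to 34 exactly when both halves of some pair {x, 34−x} with 11 ≤ x ≤ 34−x ≤ 23 are chosen — 6 such pairs.
The remaining 3 elements (those with no distinct partner in range) can never complete a 34-sum, so the worst case takes all of them and one from each pair: 3 + 6 = 9.
By pigeonhole, the 10th integer has to be the second member of some pair, so 9 + 1 = 10.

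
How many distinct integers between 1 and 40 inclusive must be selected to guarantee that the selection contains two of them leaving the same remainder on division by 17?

18

The 17 residue classes mod 17 are the pigeonholes.
With 17 integers one could put 1 in each residue class and have no class reach 2.
The 18th integer pushes some class to 2, so 17·1 + 1 = 18.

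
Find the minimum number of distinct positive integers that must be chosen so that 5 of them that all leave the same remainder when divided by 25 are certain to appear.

101

The 25 residue classes mod 25 are the pigeonholes.
With 100 integers one could put 4 in each residue class and have no class reach 5.
The 101st integer pushes some class to 5, so 25·4 + 1 = 101.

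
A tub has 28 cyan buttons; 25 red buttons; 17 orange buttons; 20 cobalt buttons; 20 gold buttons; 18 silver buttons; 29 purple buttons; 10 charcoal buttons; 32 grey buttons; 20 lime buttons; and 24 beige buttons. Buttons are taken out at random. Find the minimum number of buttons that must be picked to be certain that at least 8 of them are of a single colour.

An adversary could hand out at most 7 buttons per colour: 7 + 7 + 7 + 7 + 7 + 7 + 7 + 7 + 7 + 7 + 7 = 77 buttons and still no colour has 8.
Pigeonhole: one more button lands in a colour already at 7, so 78 draws are enough and 77 are not.

78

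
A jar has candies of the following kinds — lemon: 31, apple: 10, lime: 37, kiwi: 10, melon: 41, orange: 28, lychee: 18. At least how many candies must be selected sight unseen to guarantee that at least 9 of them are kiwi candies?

174

In the worst case for collecting kiwi candies, every non-kiwi candy comes out first.
There are 31 + 10 + 37 + 41 + 28 + 18 = 165 non-kiwi candies altogether.
After those, each further candy must be kiwi, so 165 + 9 = 174 draws guarantee 9 kiwi candies.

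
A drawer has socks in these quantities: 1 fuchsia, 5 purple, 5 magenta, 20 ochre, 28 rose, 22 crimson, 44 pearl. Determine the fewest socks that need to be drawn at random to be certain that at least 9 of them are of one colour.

44

An adversary could hand out at most 8 socks per colour (fuchsia, purple, magenta run out sooner): 1 + 5 + 5 + 8 + 8 + 8 + 8 = 43 socks and still no colour has 9.
One more sock lands in a colour already at 8, so 44 draws are enough and 43 are not.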